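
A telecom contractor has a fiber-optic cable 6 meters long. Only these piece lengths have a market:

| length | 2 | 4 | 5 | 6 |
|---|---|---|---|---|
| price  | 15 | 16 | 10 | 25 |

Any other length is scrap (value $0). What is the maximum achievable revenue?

45

Let f[k] be the best obtainable value from length k. For each k, try every first piece i and keep the best of price[i] + f[k−i].
f[1] = 0
f[2] = 15
f[3] = 15
f[4] = 30  (first piece 2, then f[2]=15)
f[5] = 30
f[6] = 45  (first piece 2, then f[4]=30)
One optimal cutting: 2 + 2 + 2 → $45.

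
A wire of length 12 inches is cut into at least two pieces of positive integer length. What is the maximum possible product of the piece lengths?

81

Let prod[k] be the best product for length k (with at least one cut). For each first piece i, the rest contributes max(k−i, prod[k−i]).
prod[2] = 1×max(1,0) = 1×1 = 1
prod[3] = max(1×2, 2×1) = 2
prod[4] = max(1×3, 2×2, 3×1) = 4
prod[5] = max(1×4, 2×3, 3×2, 4×1) = 6
prod[6] = max(1×6, 2×4, 3×3, 4×2, 5×1) = 9
prod[7] = max(1×9, 2×6, 3×4, 4×3, 5×2, 6×1) = 12
prod[8] = max(1×12, 2×9, 3×6, …, 6×2, 7×1) = 18
prod[9] = max(1×18, 2×12, 3×9, …, 7×2, 8×1) = 27
prod[10] = max(1×27, 2×18, 3×12, …, 8×2, 9×1) = 36
prod[11] = max(1×36, 2×27, 3×18, …, 9×2, 10×1) = 54
prod[12] = max(1×54, 2×36, 3×27, …, 10×2, 11×1) = 81
One optimal split: 3 + 3 + 3 + 3; product 3×3×3×3 = 81.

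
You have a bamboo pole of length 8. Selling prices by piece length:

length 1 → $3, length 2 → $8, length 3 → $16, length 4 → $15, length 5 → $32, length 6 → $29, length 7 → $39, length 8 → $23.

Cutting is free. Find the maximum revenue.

48

Build v[k] bottom-up: v[k] = max over allowed piece i of (p[i] + v[k−i]).
v[1] = 3
v[2] = 8
v[3] = 16
v[4] = 19  (first piece 1, then v[3]=16)
v[5] = 32
v[6] = 35  (first piece 1, then v[5]=32)
v[7] = 40  (first piece 2, then v[5]=32)
v[8] = 48  (first piece 3, then v[5]=32)
One optimal cutting: 5 + 3 → $32 + $16 = $48.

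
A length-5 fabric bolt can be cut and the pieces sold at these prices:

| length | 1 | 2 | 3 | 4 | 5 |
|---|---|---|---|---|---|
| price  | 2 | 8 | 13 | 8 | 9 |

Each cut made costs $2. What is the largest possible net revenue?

Consider every possible first cut. v[k] is the best of p[i]+v[k−i] over all sellable i≤k, charging 2 whenever i<k.
v[1] = 2
v[2] = 8
v[3] = 13
v[4] = 14  (first piece 2, then v[2]=8)
v[5] = 19  (first piece 2, then v[3]=13)
One optimal plan: pieces 3 + 2 (1 cut) → $21 − $2 = $19.

19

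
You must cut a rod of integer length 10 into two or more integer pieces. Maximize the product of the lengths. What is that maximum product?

36

Let g[k] be the best product for length k (with at least one cut). For each first piece i, the rest contributes max(k−i, g[k−i]).
g[2] = 1×max(1,0) = 1×1 = 1
g[3] = 1×max(2,1) = 1×2 = 2
g[4] = 2×max(2,1) = 2×2 = 4
g[5] = 2×max(3,2) = 2×3 = 6
g[6] = 3×max(3,2) = 3×3 = 9
g[7] = 2×max(5,6) = 2×6 = 12
g[8] = 2×max(6,9) = 2×9 = 18
g[9] = 3×max(6,9) = 3×9 = 27
g[10] = 2×max(8,18) = 2×18 = 36
One optimal split: 3 + 3 + 2 + 2; product 3×3×2×2 = 36.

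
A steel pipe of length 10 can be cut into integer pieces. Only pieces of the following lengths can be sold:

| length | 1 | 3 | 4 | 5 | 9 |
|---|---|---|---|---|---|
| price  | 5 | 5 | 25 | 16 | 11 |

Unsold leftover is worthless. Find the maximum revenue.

Let best[k] be the best obtainable value from length k. For each k, try every first piece i and keep the best of price[i] + best[k−i].
best[1] = 5
best[2] = 10  (first piece 1, then best[1]=5)
best[3] = max(5+10, 5+0) = 15
best[4] = max(5+15, 5+5, 25+0) = 25
best[5] = max(5+25, 5+10, 25+5, 16+0) = 30
best[6] = max(5+30, 5+15, 25+10, 16+5) = 35
best[7] = max(5+35, 5+25, 25+15, 16+10) = 40
best[8] = max(5+40, 5+30, 25+25, 16+15) = 50
best[9] = max(5+50, 5+35, 25+30, 16+25, 11+0) = 55
best[10] = max(5+55, 5+40, 25+35, 16+30, 11+5) = 60
One optimal cutting: 4 + 4 + 1 + 1 → $60.

60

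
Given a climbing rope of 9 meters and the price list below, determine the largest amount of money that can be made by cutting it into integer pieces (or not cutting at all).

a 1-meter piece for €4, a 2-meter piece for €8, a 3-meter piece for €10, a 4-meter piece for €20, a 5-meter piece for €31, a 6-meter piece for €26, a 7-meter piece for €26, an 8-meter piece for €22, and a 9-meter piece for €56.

56

Build best[k] bottom-up: best[k] = max over allowed piece i of (p[i] + best[k−i]).
best[1] = 4
best[2] = 8  (first piece 1, then best[1]=4)
best[3] = 12  (first piece 1, then best[2]=8)
best[4] = 20
best[5] = 31
best[6] = 35  (first piece 1, then best[5]=31)
best[7] = 39  (first piece 1, then best[6]=35)
best[8] = 43  (first piece 1, then best[7]=39)
best[9] = 56
Best is to sell the whole 9-meter piece uncut for €56.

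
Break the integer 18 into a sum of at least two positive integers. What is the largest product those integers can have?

729

Define P[k] = max over 1≤i<k of i · max(k−i, P[k−i]); the inner max lets the remainder stay uncut if that's better.
P[2] = 1·max(1,0) = 1·1 = 1
P[3] = 1·max(2,1) = 1·2 = 2
P[4] = 2·max(2,1) = 2·2 = 4
P[5] = 2·max(3,2) = 2·3 = 6
P[6] = 3·max(3,2) = 3·3 = 9
P[7] = 2·max(5,6) = 2·6 = 12
P[8] = 2·max(6,9) = 2·9 = 18
P[9] = 3·max(6,9) = 3·9 = 27
P[10] = 2·max(8,18) = 2·18 = 36
P[11] = 2·max(9,27) = 2·27 = 54
P[12] = 3·max(9,27) = 3·27 = 81
P[13] = 2·max(11,54) = 2·54 = 108
P[14] = 2·max(12,81) = 2·81 = 162
P[15] = 3·max(12,81) = 3·81 = 243
P[16] = 2·max(14,162) = 2·162 = 324
P[17] = 2·max(15,243) = 2·243 = 486
P[18] = 3·max(15,243) = 3·243 = 729
One optimal split: 3 + 3 + 3 + 3 + 3 + 3; product 3·3·3·3·3·3 = 729.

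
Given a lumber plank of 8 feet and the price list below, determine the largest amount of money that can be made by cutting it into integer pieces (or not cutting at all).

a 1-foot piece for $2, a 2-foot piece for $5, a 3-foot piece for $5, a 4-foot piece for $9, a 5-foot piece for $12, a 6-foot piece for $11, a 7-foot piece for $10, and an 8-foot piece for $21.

21

Consider every possible first cut. best[k] is the best of p[i]+best[k−i] over all sellable i≤k.
best[1] = 2
best[2] = max(2+2, 5+0) = 5
best[3] = max(2+5, 5+2, 5+0) = 7
best[4] = max(2+7, 5+5, 5+2, 9+0) = 10
best[5] = max(2+10, 5+7, 5+5, 9+2, 12+0) = 12
best[6] = max(2+12, 5+10, 5+7, 9+5, 12+2, 11+0) = 15
best[7] = max(2+15, 5+12, 5+10, …, 11+2, 10+0) = 17
best[8] = max(2+17, 5+15, 5+12, …, 10+2, 21+0) = 21
Best is to sell the whole 8-foot piece uncut for $21.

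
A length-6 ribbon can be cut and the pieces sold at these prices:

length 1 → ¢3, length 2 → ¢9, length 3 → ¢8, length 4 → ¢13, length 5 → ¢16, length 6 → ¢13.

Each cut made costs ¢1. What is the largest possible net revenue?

Build v[k] bottom-up: v[k] = max over allowed piece i of (p[i] + v[k−i]) − 1 per cut.
v[1] = 3
v[2] = 9
v[3] = 11  (first piece 1, then v[2]=9)
v[4] = 17  (first piece 2, then v[2]=9)
v[5] = 19  (first piece 1, then v[4]=17)
v[6] = 25  (first piece 2, then v[4]=17)
One optimal plan: pieces 2 + 2 + 2 (2 cuts) → ¢27 − ¢2 = ¢25.

25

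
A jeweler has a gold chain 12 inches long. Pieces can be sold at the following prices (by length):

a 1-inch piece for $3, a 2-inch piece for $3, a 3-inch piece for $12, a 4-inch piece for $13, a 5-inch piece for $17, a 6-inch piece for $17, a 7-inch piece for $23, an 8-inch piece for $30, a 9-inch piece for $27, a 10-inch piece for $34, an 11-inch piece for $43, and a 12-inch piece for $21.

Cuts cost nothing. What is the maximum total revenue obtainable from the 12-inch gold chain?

48

Let best[k] be the best obtainable value from length k. For each k, try every first piece i and keep the best of price[i] + best[k−i].
best[1] = 3
best[2] = max(3+3, 3+0) = 6
best[3] = max(3+6, 3+3, 12+0) = 12
best[4] = max(3+12, 3+6, 12+3, 13+0) = 15
best[5] = max(3+15, 3+12, 12+6, 13+3, 17+0) = 18
best[6] = max(3+18, 3+15, 12+12, 13+6, 17+3, 17+0) = 24
best[7] = max(3+24, 3+18, 12+15, …, 17+3, 23+0) = 27
best[8] = max(3+27, 3+24, 12+18, …, 23+3, 30+0) = 30
best[9] = max(3+30, 3+27, 12+24, …, 30+3, 27+0) = 36
best[10] = max(3+36, 3+30, 12+27, …, 27+3, 34+0) = 39
best[11] = max(3+39, 3+36, 12+30, …, 34+3, 43+0) = 43
best[12] = max(3+43, 3+39, 12+36, …, 43+3, 21+0) = 48
One optimal cutting: 3 + 3 + 3 + 3 → $12 + $12 + $12 + $12 = $48.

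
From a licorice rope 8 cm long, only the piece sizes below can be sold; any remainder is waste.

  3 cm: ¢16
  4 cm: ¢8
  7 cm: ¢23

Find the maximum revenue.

32

Let f[k] be the best obtainable value from length k. For each k, try every first piece i and keep the best of price[i] + f[k−i].
f[1] = 0
f[2] = 0
f[3] = 16
f[4] = max(16+0, 8+0) = 16
f[5] = max(16+0, 8+0) = 16
f[6] = max(16+16, 8+0) = 32
f[7] = max(16+16, 8+16, 23+0) = 32
f[8] = max(16+16, 8+16, 23+0) = 32
One optimal cutting: pieces 3 + 3 with 2 cm of scrap → ¢32.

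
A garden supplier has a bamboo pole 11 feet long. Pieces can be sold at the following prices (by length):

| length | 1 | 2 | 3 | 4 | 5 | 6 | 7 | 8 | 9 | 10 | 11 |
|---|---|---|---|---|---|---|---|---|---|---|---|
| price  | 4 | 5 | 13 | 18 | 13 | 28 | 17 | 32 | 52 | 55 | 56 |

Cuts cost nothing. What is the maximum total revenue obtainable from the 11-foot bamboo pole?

Build best[k] bottom-up: best[k] = max over allowed piece i of (p[i] + best[k−i]).
best[1] = 4
best[2] = 8  (first piece 1, then best[1]=4)
best[3] = 13
best[4] = 18
best[5] = 22  (first piece 1, then best[4]=18)
best[6] = 28
best[7] = 32  (first piece 1, then best[6]=28)
best[8] = 36  (first piece 1, then best[7]=32)
best[9] = 52
best[10] = 56  (first piece 1, then best[9]=52)
best[11] = 60  (first piece 1, then best[10]=56)
One optimal cutting: 9 + 1 + 1 → $52 + $4 + $4 = $60.

60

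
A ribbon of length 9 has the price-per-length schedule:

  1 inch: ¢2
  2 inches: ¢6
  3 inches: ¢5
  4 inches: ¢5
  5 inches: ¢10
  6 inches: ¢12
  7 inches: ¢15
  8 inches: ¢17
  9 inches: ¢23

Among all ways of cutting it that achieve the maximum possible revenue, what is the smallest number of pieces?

5

Build r[k] bottom-up: r[k] = max over allowed piece i of (p[i] + r[k−i]).
r[1] = 2
r[2] = max(2+2, 6+0) = 6
r[3] = max(2+6, 6+2, 5+0) = 8
r[4] = max(2+8, 6+6, 5+2, 5+0) = 12
r[5] = max(2+12, 6+8, 5+6, 5+2, 10+0) = 14
r[6] = max(2+14, 6+12, 5+8, 5+6, 10+2, 12+0) = 18
r[7] = max(2+18, 6+14, 5+12, …, 12+2, 15+0) = 20
r[8] = max(2+20, 6+18, 5+14, …, 15+2, 17+0) = 24
r[9] = max(2+24, 6+20, 5+18, …, 17+2, 23+0) = 26
Maximum revenue is ¢26.
Now minimize piece count subject to staying optimal: for each k, pieces[k] = 1 + min over i with p[i]+r[k−i]=r[k] of pieces[k−i].
pieces[6] = 3
pieces[7] = 4
pieces[8] = 4
pieces[9] = 5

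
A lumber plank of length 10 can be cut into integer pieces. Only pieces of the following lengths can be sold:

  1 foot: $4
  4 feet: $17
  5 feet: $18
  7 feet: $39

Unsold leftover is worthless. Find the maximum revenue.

Build best[k] bottom-up: best[k] = max over allowed piece i of (p[i] + best[k−i]).
best[1] = 4
best[2] = 8  (first piece 1, then best[1]=4)
best[3] = 12  (first piece 1, then best[2]=8)
best[4] = 17
best[5] = 21  (first piece 1, then best[4]=17)
best[6] = 25  (first piece 1, then best[5]=21)
best[7] = 39
best[8] = 43  (first piece 1, then best[7]=39)
best[9] = 47  (first piece 1, then best[8]=43)
best[10] = 51  (first piece 1, then best[9]=47)
One optimal cutting: 7 + 1 + 1 + 1 → $51.

51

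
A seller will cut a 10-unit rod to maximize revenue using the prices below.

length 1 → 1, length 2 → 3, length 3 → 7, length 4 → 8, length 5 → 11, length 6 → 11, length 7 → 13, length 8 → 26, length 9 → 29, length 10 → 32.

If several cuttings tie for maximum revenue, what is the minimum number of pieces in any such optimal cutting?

1

Consider every possible first cut. r[k] is the best of p[i]+r[k−i] over all sellable i≤k.
r[1] = 1
r[2] = 3
r[3] = 7
r[4] = 8  (first piece 1, then r[3]=7)
r[5] = 11
r[6] = 14  (first piece 3, then r[3]=7)
r[7] = 15  (first piece 1, then r[6]=14)
r[8] = 26
r[9] = 29
r[10] = 32
Maximum revenue is 32.
Now minimize piece count subject to staying optimal: for each k, pieces[k] = 1 + min over i with p[i]+r[k−i]=r[k] of pieces[k−i].
pieces[7] = 2
pieces[8] = 1
pieces[9] = 1
pieces[10] = 1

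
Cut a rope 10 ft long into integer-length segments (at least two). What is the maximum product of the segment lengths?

Fill f[k] for k=2..10: at each k try every first piece i and multiply by the better of (k−i) uncut or f[k−i].
f[2] = 1×max(1,0) = 1×1 = 1
f[3] = max(1×2, 2×1) = 2
f[4] = max(1×3, 2×2, 3×1) = 4
f[5] = max(1×4, 2×3, 3×2, 4×1) = 6
f[6] = max(1×6, 2×4, 3×3, 4×2, 5×1) = 9
f[7] = max(1×9, 2×6, 3×4, 4×3, 5×2, 6×1) = 12
f[8] = max(1×12, 2×9, 3×6, …, 6×2, 7×1) = 18
f[9] = max(1×18, 2×12, 3×9, …, 7×2, 8×1) = 27
f[10] = max(1×27, 2×18, 3×12, …, 8×2, 9×1) = 36
One optimal split: 3 + 3 + 2 + 2; product 3×3×2×2 = 36.

36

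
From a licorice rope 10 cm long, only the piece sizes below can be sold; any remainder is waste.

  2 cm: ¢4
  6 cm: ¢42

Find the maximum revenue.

Consider every possible first cut. r[k] is the best of p[i]+r[k−i] over all sellable i≤k.
r[1] = 0
r[2] = 4
r[3] = 4
r[4] = 8  (first piece 2, then r[2]=4)
r[5] = 8
r[6] = 42
r[7] = 42
r[8] = 46  (first piece 2, then r[6]=42)
r[9] = 46
r[10] = 50  (first piece 2, then r[8]=46)
One optimal cutting: 6 + 2 + 2 → ¢50.

50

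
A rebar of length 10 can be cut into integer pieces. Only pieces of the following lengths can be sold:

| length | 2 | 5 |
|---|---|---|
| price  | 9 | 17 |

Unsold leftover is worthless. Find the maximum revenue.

Let f[k] be the best obtainable value from length k. For each k, try every first piece i and keep the best of price[i] + f[k−i].
f[1] = 0
f[2] = 9
f[3] = 9
f[4] = 18  (first piece 2, then f[2]=9)
f[5] = max(9+9, 17+0) = 18
f[6] = max(9+18, 17+0) = 27
f[7] = max(9+18, 17+9) = 27
f[8] = max(9+27, 17+9) = 36
f[9] = max(9+27, 17+18) = 36
f[10] = max(9+36, 17+18) = 45
One optimal cutting: 2 + 2 + 2 + 2 + 2 → ₹45.

45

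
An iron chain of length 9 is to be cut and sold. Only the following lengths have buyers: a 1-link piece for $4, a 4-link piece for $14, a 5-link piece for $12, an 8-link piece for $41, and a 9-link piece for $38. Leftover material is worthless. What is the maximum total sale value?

Build best[k] bottom-up: best[k] = max over allowed piece i of (p[i] + best[k−i]).
best[1] = 4
best[2] = 8  (first piece 1, then best[1]=4)
best[3] = 12  (first piece 1, then best[2]=8)
best[4] = max(4+12, 14+0) = 16
best[5] = max(4+16, 14+4, 12+0) = 20
best[6] = max(4+20, 14+8, 12+4) = 24
best[7] = max(4+24, 14+12, 12+8) = 28
best[8] = max(4+28, 14+16, 12+12, 41+0) = 41
best[9] = max(4+41, 14+20, 12+16, 41+4, 38+0) = 45
One optimal cutting: 8 + 1 → $45.

45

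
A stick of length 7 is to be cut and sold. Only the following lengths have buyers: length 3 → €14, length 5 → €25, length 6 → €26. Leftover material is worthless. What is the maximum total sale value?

28

Build best[k] bottom-up: best[k] = max over allowed piece i of (p[i] + best[k−i]).
best[1] = 0
best[2] = 0
best[3] = 14
best[4] = 14
best[5] = 25
best[6] = 28  (first piece 3, then best[3]=14)
best[7] = 28
One optimal cutting: pieces 3 + 3 with 1 unit of scrap → €28.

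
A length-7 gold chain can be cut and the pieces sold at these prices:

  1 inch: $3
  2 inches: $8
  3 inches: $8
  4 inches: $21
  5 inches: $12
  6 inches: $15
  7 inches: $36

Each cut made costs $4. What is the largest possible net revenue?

Consider every possible first cut. r[k] is the best of p[i]+r[k−i] over all sellable i≤k, charging 4 whenever i<k.
r[1] = 3
r[2] = max(3+3-4, 8+0) = 8
r[3] = max(3+8-4, 8+3-4, 8+0) = 8
r[4] = max(3+8-4, 8+8-4, 8+3-4, 21+0) = 21
r[5] = max(3+21-4, 8+8-4, 8+8-4, 21+3-4, 12+0) = 20
r[6] = max(3+20-4, 8+21-4, 8+8-4, 21+8-4, 12+3-4, 15+0) = 25
r[7] = max(3+25-4, 8+20-4, 8+21-4, …, 15+3-4, 36+0) = 36
Best is to make no cuts and sell whole for $36.

36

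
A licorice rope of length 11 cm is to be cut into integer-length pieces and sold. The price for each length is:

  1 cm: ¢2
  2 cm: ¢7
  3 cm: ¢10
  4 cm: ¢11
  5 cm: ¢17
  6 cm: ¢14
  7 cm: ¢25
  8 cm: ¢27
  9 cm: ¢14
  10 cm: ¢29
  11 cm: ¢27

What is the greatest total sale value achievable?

Let best[k] be the best obtainable value from length k. For each k, try every first piece i and keep the best of price[i] + best[k−i].
best[1] = 2
best[2] = max(2+2, 7+0) = 7
best[3] = max(2+7, 7+2, 10+0) = 10
best[4] = max(2+10, 7+7, 10+2, 11+0) = 14
best[5] = max(2+14, 7+10, 10+7, 11+2, 17+0) = 17
best[6] = max(2+17, 7+14, 10+10, 11+7, 17+2, 14+0) = 21
best[7] = max(2+21, 7+17, 10+14, …, 14+2, 25+0) = 25
best[8] = max(2+25, 7+21, 10+17, …, 25+2, 27+0) = 28
best[9] = max(2+28, 7+25, 10+21, …, 27+2, 14+0) = 32
best[10] = max(2+32, 7+28, 10+25, …, 14+2, 29+0) = 35
best[11] = max(2+35, 7+32, 10+28, …, 29+2, 27+0) = 39
One optimal cutting: 7 + 2 + 2 → ¢25 + ¢7 + ¢7 = ¢39.

39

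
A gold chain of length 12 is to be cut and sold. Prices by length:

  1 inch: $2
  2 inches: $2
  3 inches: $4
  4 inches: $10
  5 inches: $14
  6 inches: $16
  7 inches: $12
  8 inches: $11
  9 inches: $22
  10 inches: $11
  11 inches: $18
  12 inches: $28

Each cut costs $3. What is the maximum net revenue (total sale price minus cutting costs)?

Let r[k] be the best obtainable value from length k. For each k, try every first piece i and keep the best of price[i] + r[k−i] minus the 3 cut fee when i<k.
r[1] = 2
r[2] = 2
r[3] = 4
r[4] = 10
r[5] = 14
r[6] = 16
r[7] = 15  (first piece 1, then r[6]=16)
r[8] = 17  (first piece 4, then r[4]=10)
r[9] = 22
r[10] = 25  (first piece 5, then r[5]=14)
r[11] = 27  (first piece 5, then r[6]=16)
r[12] = 29  (first piece 6, then r[6]=16)
One optimal plan: pieces 6 + 6 (1 cut) → $32 − $3 = $29.

29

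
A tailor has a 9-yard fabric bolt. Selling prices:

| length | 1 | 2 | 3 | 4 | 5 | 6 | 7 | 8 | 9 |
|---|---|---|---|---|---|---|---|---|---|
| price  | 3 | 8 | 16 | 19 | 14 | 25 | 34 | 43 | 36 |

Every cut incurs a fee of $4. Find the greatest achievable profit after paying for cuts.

42

Consider every possible first cut. net[k] is the best of p[i]+net[k−i] over all sellable i≤k, charging 4 whenever i<k.
net[1] = 3
net[2] = max(3+3-4, 8+0) = 8
net[3] = max(3+8-4, 8+3-4, 16+0) = 16
net[4] = max(3+16-4, 8+8-4, 16+3-4, 19+0) = 19
net[5] = max(3+19-4, 8+16-4, 16+8-4, 19+3-4, 14+0) = 20
net[6] = max(3+20-4, 8+19-4, 16+16-4, 19+8-4, 14+3-4, 25+0) = 28
net[7] = max(3+28-4, 8+20-4, 16+19-4, …, 25+3-4, 34+0) = 34
net[8] = max(3+34-4, 8+28-4, 16+20-4, …, 34+3-4, 43+0) = 43
net[9] = max(3+43-4, 8+34-4, 16+28-4, …, 43+3-4, 36+0) = 42
One optimal plan: pieces 8 + 1 (1 cut) → $46 − $4 = $42.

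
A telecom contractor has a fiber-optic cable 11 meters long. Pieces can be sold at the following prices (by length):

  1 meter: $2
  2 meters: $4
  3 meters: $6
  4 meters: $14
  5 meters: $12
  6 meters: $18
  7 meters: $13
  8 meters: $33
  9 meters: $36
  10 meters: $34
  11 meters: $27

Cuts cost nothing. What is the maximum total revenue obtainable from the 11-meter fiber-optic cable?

40

Let R[k] be the best obtainable value from length k. For each k, try every first piece i and keep the best of price[i] + R[k−i].
R[1] = 2
R[2] = max(2+2, 4+0) = 4
R[3] = max(2+4, 4+2, 6+0) = 6
R[4] = max(2+6, 4+4, 6+2, 14+0) = 14
R[5] = max(2+14, 4+6, 6+4, 14+2, 12+0) = 16
R[6] = max(2+16, 4+14, 6+6, 14+4, 12+2, 18+0) = 18
R[7] = max(2+18, 4+16, 6+14, …, 18+2, 13+0) = 20
R[8] = max(2+20, 4+18, 6+16, …, 13+2, 33+0) = 33
R[9] = max(2+33, 4+20, 6+18, …, 33+2, 36+0) = 36
R[10] = max(2+36, 4+33, 6+20, …, 36+2, 34+0) = 38
R[11] = max(2+38, 4+36, 6+33, …, 34+2, 27+0) = 40
One optimal cutting: 9 + 1 + 1 → $36 + $2 + $2 = $40.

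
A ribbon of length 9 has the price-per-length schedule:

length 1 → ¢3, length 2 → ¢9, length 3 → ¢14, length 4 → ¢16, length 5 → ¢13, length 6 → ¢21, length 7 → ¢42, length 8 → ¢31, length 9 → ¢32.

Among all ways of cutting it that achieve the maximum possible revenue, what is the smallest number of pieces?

Consider every possible first cut. r[k] is the best of p[i]+r[k−i] over all sellable i≤k.
r[1] = 3
r[2] = 9
r[3] = 14
r[4] = 18  (first piece 2, then r[2]=9)
r[5] = 23  (first piece 2, then r[3]=14)
r[6] = 28  (first piece 3, then r[3]=14)
r[7] = 42
r[8] = 45  (first piece 1, then r[7]=42)
r[9] = 51  (first piece 2, then r[7]=42)
Maximum revenue is ¢51.
Now minimize piece count subject to staying optimal: for each k, pieces[k] = 1 + min over i with p[i]+r[k−i]=r[k] of pieces[k−i].
pieces[6] = 2
pieces[7] = 1
pieces[8] = 2
pieces[9] = 2

2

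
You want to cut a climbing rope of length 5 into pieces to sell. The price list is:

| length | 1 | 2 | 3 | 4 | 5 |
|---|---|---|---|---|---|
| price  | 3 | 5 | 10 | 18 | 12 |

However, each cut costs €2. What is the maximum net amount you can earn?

Let net[k] be the best obtainable value from length k. For each k, try every first piece i and keep the best of price[i] + net[k−i] minus the 2 cut fee when i<k.
net[1] = 3
net[2] = max(3+3-2, 5+0) = 5
net[3] = max(3+5-2, 5+3-2, 10+0) = 10
net[4] = max(3+10-2, 5+5-2, 10+3-2, 18+0) = 18
net[5] = max(3+18-2, 5+10-2, 10+5-2, 18+3-2, 12+0) = 19
One optimal plan: pieces 4 + 1 (1 cut) → €21 − €2 = €19.

19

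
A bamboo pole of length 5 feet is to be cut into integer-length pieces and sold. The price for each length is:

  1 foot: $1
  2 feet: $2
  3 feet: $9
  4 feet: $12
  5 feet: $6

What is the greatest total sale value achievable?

Build R[k] bottom-up: R[k] = max over allowed piece i of (p[i] + R[k−i]).
R[1] = 1
R[2] = 2  (first piece 1, then R[1]=1)
R[3] = 9
R[4] = 12
R[5] = 13  (first piece 1, then R[4]=12)
One optimal cutting: 4 + 1 → $12 + $1 = $13.

13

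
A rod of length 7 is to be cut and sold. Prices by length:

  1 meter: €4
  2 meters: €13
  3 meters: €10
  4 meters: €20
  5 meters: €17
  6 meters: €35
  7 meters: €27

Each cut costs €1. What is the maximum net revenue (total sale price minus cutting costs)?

40

Let v[k] be the best obtainable value from length k. For each k, try every first piece i and keep the best of price[i] + v[k−i] minus the 1 cut fee when i<k.
v[1] = 4
v[2] = max(4+4-1, 13+0) = 13
v[3] = max(4+13-1, 13+4-1, 10+0) = 16
v[4] = max(4+16-1, 13+13-1, 10+4-1, 20+0) = 25
v[5] = max(4+25-1, 13+16-1, 10+13-1, 20+4-1, 17+0) = 28
v[6] = max(4+28-1, 13+25-1, 10+16-1, 20+13-1, 17+4-1, 35+0) = 37
v[7] = max(4+37-1, 13+28-1, 10+25-1, …, 35+4-1, 27+0) = 40
One optimal plan: pieces 2 + 2 + 2 + 1 (3 cuts) → €43 − €3 = €40.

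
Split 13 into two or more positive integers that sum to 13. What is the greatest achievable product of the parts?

108

Define prod[k] = max over 1≤i<k of i · max(k−i, prod[k−i]); the inner max lets the remainder stay uncut if that's better.
Small cases: prod[2]=1, prod[3]=2, prod[4]=4, prod[5]=6, prod[6]=9, prod[7]=12.
prod[8] = 2*max(6,9) = 2*9 = 18
prod[9] = 3*max(6,9) = 3*9 = 27
prod[10] = 2*max(8,18) = 2*18 = 36
prod[11] = 2*max(9,27) = 2*27 = 54
prod[12] = 3*max(9,27) = 3*27 = 81
prod[13] = 2*max(11,54) = 2*54 = 108
One optimal split: 3 + 3 + 3 + 2 + 2; product 3*3*3*2*2 = 108.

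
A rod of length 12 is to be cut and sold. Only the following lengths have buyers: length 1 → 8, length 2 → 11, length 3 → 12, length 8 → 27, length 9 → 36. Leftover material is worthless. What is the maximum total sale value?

Build f[k] bottom-up: f[k] = max over allowed piece i of (p[i] + f[k−i]).
f[1] = 8
f[2] = max(8+8, 11+0) = 16
f[3] = max(8+16, 11+8, 12+0) = 24
f[4] = max(8+24, 11+16, 12+8) = 32
f[5] = max(8+32, 11+24, 12+16) = 40
f[6] = max(8+40, 11+32, 12+24) = 48
f[7] = max(8+48, 11+40, 12+32) = 56
f[8] = max(8+56, 11+48, 12+40, 27+0) = 64
f[9] = max(8+64, 11+56, 12+48, 27+8, 36+0) = 72
f[10] = max(8+72, 11+64, 12+56, 27+16, 36+8) = 80
f[11] = max(8+80, 11+72, 12+64, 27+24, 36+16) = 88
f[12] = max(8+88, 11+80, 12+72, 27+32, 36+24) = 96
One optimal cutting: 1 + 1 + 1 + 1 + 1 + 1 + 1 + 1 + 1 + 1 + 1 + 1 → 96.

96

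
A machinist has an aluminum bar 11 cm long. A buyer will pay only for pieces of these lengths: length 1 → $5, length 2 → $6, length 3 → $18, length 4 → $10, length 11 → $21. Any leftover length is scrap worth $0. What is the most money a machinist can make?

64

Let best[k] be the best obtainable value from length k. For each k, try every first piece i and keep the best of price[i] + best[k−i].
best[1] = 5
best[2] = max(5+5, 6+0) = 10
best[3] = max(5+10, 6+5, 18+0) = 18
best[4] = max(5+18, 6+10, 18+5, 10+0) = 23
best[5] = max(5+23, 6+18, 18+10, 10+5) = 28
best[6] = max(5+28, 6+23, 18+18, 10+10) = 36
best[7] = max(5+36, 6+28, 18+23, 10+18) = 41
best[8] = max(5+41, 6+36, 18+28, 10+23) = 46
best[9] = max(5+46, 6+41, 18+36, 10+28) = 54
best[10] = max(5+54, 6+46, 18+41, 10+36) = 59
best[11] = max(5+59, 6+54, 18+46, 10+41, 21+0) = 64
One optimal cutting: 3 + 3 + 3 + 1 + 1 → $64.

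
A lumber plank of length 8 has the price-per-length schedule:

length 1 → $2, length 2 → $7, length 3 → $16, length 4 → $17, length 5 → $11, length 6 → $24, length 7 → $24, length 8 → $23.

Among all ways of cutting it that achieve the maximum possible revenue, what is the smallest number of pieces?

3

Let r[k] be the best obtainable value from length k. For each k, try every first piece i and keep the best of price[i] + r[k−i].
r[1] = 2
r[2] = 7
r[3] = 16
r[4] = 18  (first piece 1, then r[3]=16)
r[5] = 23  (first piece 2, then r[3]=16)
r[6] = 32  (first piece 3, then r[3]=16)
r[7] = 34  (first piece 1, then r[6]=32)
r[8] = 39  (first piece 2, then r[6]=32)
Maximum revenue is $39.
Now minimize piece count subject to staying optimal: for each k, pieces[k] = 1 + min over i with p[i]+r[k−i]=r[k] of pieces[k−i].
pieces[5] = 2
pieces[6] = 2
pieces[7] = 3
pieces[8] = 3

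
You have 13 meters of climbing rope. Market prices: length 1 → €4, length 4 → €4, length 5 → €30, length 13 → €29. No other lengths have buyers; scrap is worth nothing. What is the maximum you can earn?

72

Consider every possible first cut. r[k] is the best of p[i]+r[k−i] over all sellable i≤k.
r[1] = 4
r[2] = 8  (first piece 1, then r[1]=4)
r[3] = 12  (first piece 1, then r[2]=8)
r[4] = max(4+12, 4+0) = 16
r[5] = max(4+16, 4+4, 30+0) = 30
r[6] = max(4+30, 4+8, 30+4) = 34
r[7] = max(4+34, 4+12, 30+8) = 38
r[8] = max(4+38, 4+16, 30+12) = 42
r[9] = max(4+42, 4+30, 30+16) = 46
r[10] = max(4+46, 4+34, 30+30) = 60
r[11] = max(4+60, 4+38, 30+34) = 64
r[12] = max(4+64, 4+42, 30+38) = 68
r[13] = max(4+68, 4+46, 30+42, 29+0) = 72
One optimal cutting: 5 + 5 + 1 + 1 + 1 → €72.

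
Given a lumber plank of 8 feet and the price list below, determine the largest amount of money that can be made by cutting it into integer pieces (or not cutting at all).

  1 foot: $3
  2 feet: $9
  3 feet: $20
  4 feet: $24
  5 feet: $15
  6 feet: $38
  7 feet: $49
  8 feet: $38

Consider every possible first cut. r[k] is the best of p[i]+r[k−i] over all sellable i≤k.
r[1] = 3
r[2] = max(3+3, 9+0) = 9
r[3] = max(3+9, 9+3, 20+0) = 20
r[4] = max(3+20, 9+9, 20+3, 24+0) = 24
r[5] = max(3+24, 9+20, 20+9, 24+3, 15+0) = 29
r[6] = max(3+29, 9+24, 20+20, 24+9, 15+3, 38+0) = 40
r[7] = max(3+40, 9+29, 20+24, …, 38+3, 49+0) = 49
r[8] = max(3+49, 9+40, 20+29, …, 49+3, 38+0) = 52
One optimal cutting: 7 + 1 → $49 + $3 = $52.

52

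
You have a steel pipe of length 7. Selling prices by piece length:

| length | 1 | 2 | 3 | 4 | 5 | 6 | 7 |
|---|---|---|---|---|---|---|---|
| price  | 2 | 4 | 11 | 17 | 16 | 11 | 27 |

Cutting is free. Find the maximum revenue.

Build v[k] bottom-up: v[k] = max over allowed piece i of (p[i] + v[k−i]).
v[1] = 2
v[2] = 4  (first piece 1, then v[1]=2)
v[3] = 11
v[4] = 17
v[5] = 19  (first piece 1, then v[4]=17)
v[6] = 22  (first piece 3, then v[3]=11)
v[7] = 28  (first piece 3, then v[4]=17)
One optimal cutting: 4 + 3 → $17 + $11 = $28.

28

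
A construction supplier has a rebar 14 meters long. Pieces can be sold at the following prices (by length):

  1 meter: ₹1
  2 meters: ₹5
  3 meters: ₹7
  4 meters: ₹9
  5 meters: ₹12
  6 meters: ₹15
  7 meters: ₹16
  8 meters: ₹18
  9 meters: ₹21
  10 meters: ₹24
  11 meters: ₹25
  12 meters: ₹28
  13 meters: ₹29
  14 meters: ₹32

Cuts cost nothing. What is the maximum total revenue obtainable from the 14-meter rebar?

35

Consider every possible first cut. R[k] is the best of p[i]+R[k−i] over all sellable i≤k.
R[1] = 1
R[2] = max(1+1, 5+0) = 5
R[3] = max(1+5, 5+1, 7+0) = 7
R[4] = max(1+7, 5+5, 7+1, 9+0) = 10
R[5] = max(1+10, 5+7, 7+5, 9+1, 12+0) = 12
R[6] = max(1+12, 5+10, 7+7, 9+5, 12+1, 15+0) = 15
R[7] = max(1+15, 5+12, 7+10, …, 15+1, 16+0) = 17
R[8] = max(1+17, 5+15, 7+12, …, 16+1, 18+0) = 20
R[9] = max(1+20, 5+17, 7+15, …, 18+1, 21+0) = 22
R[10] = max(1+22, 5+20, 7+17, …, 21+1, 24+0) = 25
R[11] = max(1+25, 5+22, 7+20, …, 24+1, 25+0) = 27
R[12] = max(1+27, 5+25, 7+22, …, 25+1, 28+0) = 30
R[13] = max(1+30, 5+27, 7+25, …, 28+1, 29+0) = 32
R[14] = max(1+32, 5+30, 7+27, …, 29+1, 32+0) = 35
One optimal cutting: 2 + 2 + 2 + 2 + 2 + 2 + 2 → ₹5 + ₹5 + ₹5 + ₹5 + ₹5 + ₹5 + ₹5 = ₹35.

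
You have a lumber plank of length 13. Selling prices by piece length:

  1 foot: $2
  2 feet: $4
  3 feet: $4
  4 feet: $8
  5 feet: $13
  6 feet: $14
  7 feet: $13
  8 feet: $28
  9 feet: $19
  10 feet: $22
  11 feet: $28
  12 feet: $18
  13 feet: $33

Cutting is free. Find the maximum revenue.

41

Consider every possible first cut. R[k] is the best of p[i]+R[k−i] over all sellable i≤k.
R[1] = 2
R[2] = 4  (first piece 1, then R[1]=2)
R[3] = 6  (first piece 1, then R[2]=4)
R[4] = 8  (first piece 1, then R[3]=6)
R[5] = 13
R[6] = 15  (first piece 1, then R[5]=13)
R[7] = 17  (first piece 1, then R[6]=15)
R[8] = 28
R[9] = 30  (first piece 1, then R[8]=28)
R[10] = 32  (first piece 1, then R[9]=30)
R[11] = 34  (first piece 1, then R[10]=32)
R[12] = 36  (first piece 1, then R[11]=34)
R[13] = 41  (first piece 5, then R[8]=28)
One optimal cutting: 8 + 5 → $28 + $13 = $41.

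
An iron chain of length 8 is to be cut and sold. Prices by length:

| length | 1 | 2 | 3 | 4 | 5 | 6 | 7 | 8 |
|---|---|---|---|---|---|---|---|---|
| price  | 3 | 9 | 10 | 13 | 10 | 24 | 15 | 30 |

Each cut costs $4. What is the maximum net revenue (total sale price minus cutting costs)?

Build v[k] bottom-up: v[k] = max over allowed piece i of (p[i] + v[k−i]) − 4 per cut.
v[1] = 3
v[2] = 9
v[3] = 10
v[4] = 14  (first piece 2, then v[2]=9)
v[5] = 15  (first piece 2, then v[3]=10)
v[6] = 24
v[7] = 23  (first piece 1, then v[6]=24)
v[8] = 30
Best is to make no cuts and sell whole for $30.

30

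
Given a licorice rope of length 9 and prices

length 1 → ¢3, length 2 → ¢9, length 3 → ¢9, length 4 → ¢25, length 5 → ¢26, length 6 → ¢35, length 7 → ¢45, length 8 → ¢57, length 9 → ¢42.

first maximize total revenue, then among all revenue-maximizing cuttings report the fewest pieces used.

2

Let r[k] be the best obtainable value from length k. For each k, try every first piece i and keep the best of price[i] + r[k−i].
r[1] = 3
r[2] = max(3+3, 9+0) = 9
r[3] = max(3+9, 9+3, 9+0) = 12
r[4] = max(3+12, 9+9, 9+3, 25+0) = 25
r[5] = max(3+25, 9+12, 9+9, 25+3, 26+0) = 28
r[6] = max(3+28, 9+25, 9+12, 25+9, 26+3, 35+0) = 35
r[7] = max(3+35, 9+28, 9+25, …, 35+3, 45+0) = 45
r[8] = max(3+45, 9+35, 9+28, …, 45+3, 57+0) = 57
r[9] = max(3+57, 9+45, 9+35, …, 57+3, 42+0) = 60
Maximum revenue is ¢60.
Now minimize piece count subject to staying optimal: for each k, pieces[k] = 1 + min over i with p[i]+r[k−i]=r[k] of pieces[k−i].
pieces[6] = 1
pieces[7] = 1
pieces[8] = 1
pieces[9] = 2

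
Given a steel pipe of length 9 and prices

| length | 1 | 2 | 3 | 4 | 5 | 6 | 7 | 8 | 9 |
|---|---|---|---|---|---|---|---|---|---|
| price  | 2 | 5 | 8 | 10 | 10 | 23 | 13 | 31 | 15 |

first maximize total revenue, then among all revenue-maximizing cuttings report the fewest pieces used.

2

Consider every possible first cut. r[k] is the best of p[i]+r[k−i] over all sellable i≤k.
r[1] = 2
r[2] = 5
r[3] = 8
r[4] = 10  (first piece 1, then r[3]=8)
r[5] = 13  (first piece 2, then r[3]=8)
r[6] = 23
r[7] = 25  (first piece 1, then r[6]=23)
r[8] = 31
r[9] = 33  (first piece 1, then r[8]=31)
Maximum revenue is $33.
Now minimize piece count subject to staying optimal: for each k, pieces[k] = 1 + min over i with p[i]+r[k−i]=r[k] of pieces[k−i].
pieces[6] = 1
pieces[7] = 2
pieces[8] = 1
pieces[9] = 2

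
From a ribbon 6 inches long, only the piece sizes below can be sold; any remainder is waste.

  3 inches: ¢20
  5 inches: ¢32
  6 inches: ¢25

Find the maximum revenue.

40

Let f[k] be the best obtainable value from length k. For each k, try every first piece i and keep the best of price[i] + f[k−i].
f[1] = 0
f[2] = 0
f[3] = 20
f[4] = 20
f[5] = max(20+0, 32+0) = 32
f[6] = max(20+20, 32+0, 25+0) = 40
One optimal cutting: 3 + 3 → ¢40.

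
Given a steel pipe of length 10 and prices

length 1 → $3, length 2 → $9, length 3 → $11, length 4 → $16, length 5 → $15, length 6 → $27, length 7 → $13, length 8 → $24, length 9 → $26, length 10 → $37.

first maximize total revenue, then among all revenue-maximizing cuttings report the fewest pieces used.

Let r[k] be the best obtainable value from length k. For each k, try every first piece i and keep the best of price[i] + r[k−i].
r[1] = 3
r[2] = max(3+3, 9+0) = 9
r[3] = max(3+9, 9+3, 11+0) = 12
r[4] = max(3+12, 9+9, 11+3, 16+0) = 18
r[5] = max(3+18, 9+12, 11+9, 16+3, 15+0) = 21
r[6] = max(3+21, 9+18, 11+12, 16+9, 15+3, 27+0) = 27
r[7] = max(3+27, 9+21, 11+18, …, 27+3, 13+0) = 30
r[8] = max(3+30, 9+27, 11+21, …, 13+3, 24+0) = 36
r[9] = max(3+36, 9+30, 11+27, …, 24+3, 26+0) = 39
r[10] = max(3+39, 9+36, 11+30, …, 26+3, 37+0) = 45
Maximum revenue is $45.
Now minimize piece count subject to staying optimal: for each k, pieces[k] = 1 + min over i with p[i]+r[k−i]=r[k] of pieces[k−i].
pieces[7] = 2
pieces[8] = 2
pieces[9] = 3
pieces[10] = 3

3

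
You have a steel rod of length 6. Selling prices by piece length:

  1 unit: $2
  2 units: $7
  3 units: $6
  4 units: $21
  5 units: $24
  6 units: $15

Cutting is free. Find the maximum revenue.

28

Consider every possible first cut. R[k] is the best of p[i]+R[k−i] over all sellable i≤k.
R[1] = 2
R[2] = 7
R[3] = 9  (first piece 1, then R[2]=7)
R[4] = 21
R[5] = 24
R[6] = 28  (first piece 2, then R[4]=21)
One optimal cutting: 4 + 2 → $21 + $7 = $28.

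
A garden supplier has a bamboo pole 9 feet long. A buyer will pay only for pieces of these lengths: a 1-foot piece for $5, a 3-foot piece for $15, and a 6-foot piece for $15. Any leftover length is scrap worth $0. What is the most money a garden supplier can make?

Build f[k] bottom-up: f[k] = max over allowed piece i of (p[i] + f[k−i]).
f[1] = 5
f[2] = 10  (first piece 1, then f[1]=5)
f[3] = max(5+10, 15+0) = 15
f[4] = max(5+15, 15+5) = 20
f[5] = max(5+20, 15+10) = 25
f[6] = max(5+25, 15+15, 15+0) = 30
f[7] = max(5+30, 15+20, 15+5) = 35
f[8] = max(5+35, 15+25, 15+10) = 40
f[9] = max(5+40, 15+30, 15+15) = 45
One optimal cutting: 1 + 1 + 1 + 1 + 1 + 1 + 1 + 1 + 1 → $45.

45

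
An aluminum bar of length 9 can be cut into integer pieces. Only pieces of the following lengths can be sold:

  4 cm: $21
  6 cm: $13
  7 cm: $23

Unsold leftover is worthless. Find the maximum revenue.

Consider every possible first cut. best[k] is the best of p[i]+best[k−i] over all sellable i≤k.
best[1] = 0
best[2] = 0
best[3] = 0
best[4] = 21
best[5] = 21
best[6] = max(21+0, 13+0) = 21
best[7] = max(21+0, 13+0, 23+0) = 23
best[8] = max(21+21, 13+0, 23+0) = 42
best[9] = max(21+21, 13+0, 23+0) = 42
One optimal cutting: pieces 4 + 4 with 1 cm of scrap → $42.

42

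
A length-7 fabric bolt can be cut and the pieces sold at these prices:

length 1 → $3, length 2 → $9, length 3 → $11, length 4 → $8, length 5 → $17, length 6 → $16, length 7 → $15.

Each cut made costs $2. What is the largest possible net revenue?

Let v[k] be the best obtainable value from length k. For each k, try every first piece i and keep the best of price[i] + v[k−i] minus the 2 cut fee when i<k.
v[1] = 3
v[2] = max(3+3-2, 9+0) = 9
v[3] = max(3+9-2, 9+3-2, 11+0) = 11
v[4] = max(3+11-2, 9+9-2, 11+3-2, 8+0) = 16
v[5] = max(3+16-2, 9+11-2, 11+9-2, 8+3-2, 17+0) = 18
v[6] = max(3+18-2, 9+16-2, 11+11-2, 8+9-2, 17+3-2, 16+0) = 23
v[7] = max(3+23-2, 9+18-2, 11+16-2, …, 16+3-2, 15+0) = 25
One optimal plan: pieces 3 + 2 + 2 (2 cuts) → $29 − $4 = $25.

25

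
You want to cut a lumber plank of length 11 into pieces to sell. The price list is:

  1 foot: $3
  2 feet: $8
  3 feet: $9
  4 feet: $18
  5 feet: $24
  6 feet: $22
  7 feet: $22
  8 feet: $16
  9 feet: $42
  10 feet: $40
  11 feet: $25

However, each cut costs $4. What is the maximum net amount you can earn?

Build v[k] bottom-up: v[k] = max over allowed piece i of (p[i] + v[k−i]) − 4 per cut.
v[1] = 3
v[2] = max(3+3-4, 8+0) = 8
v[3] = max(3+8-4, 8+3-4, 9+0) = 9
v[4] = max(3+9-4, 8+8-4, 9+3-4, 18+0) = 18
v[5] = max(3+18-4, 8+9-4, 9+8-4, 18+3-4, 24+0) = 24
v[6] = max(3+24-4, 8+18-4, 9+9-4, 18+8-4, 24+3-4, 22+0) = 23
v[7] = max(3+23-4, 8+24-4, 9+18-4, …, 22+3-4, 22+0) = 28
v[8] = max(3+28-4, 8+23-4, 9+24-4, …, 22+3-4, 16+0) = 32
v[9] = max(3+32-4, 8+28-4, 9+23-4, …, 16+3-4, 42+0) = 42
v[10] = max(3+42-4, 8+32-4, 9+28-4, …, 42+3-4, 40+0) = 44
v[11] = max(3+44-4, 8+42-4, 9+32-4, …, 40+3-4, 25+0) = 46
One optimal plan: pieces 9 + 2 (1 cut) → $50 − $4 = $46.

46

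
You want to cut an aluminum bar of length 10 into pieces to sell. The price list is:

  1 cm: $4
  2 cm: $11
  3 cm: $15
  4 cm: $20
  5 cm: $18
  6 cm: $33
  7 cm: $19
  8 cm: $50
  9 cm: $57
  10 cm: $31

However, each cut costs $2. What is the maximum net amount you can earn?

59

Consider every possible first cut. net[k] is the best of p[i]+net[k−i] over all sellable i≤k, charging 2 whenever i<k.
net[1] = 4
net[2] = 11
net[3] = 15
net[4] = 20  (first piece 2, then net[2]=11)
net[5] = 24  (first piece 2, then net[3]=15)
net[6] = 33
net[7] = 35  (first piece 1, then net[6]=33)
net[8] = 50
net[9] = 57
net[10] = 59  (first piece 1, then net[9]=57)
One optimal plan: pieces 9 + 1 (1 cut) → $61 − $2 = $59.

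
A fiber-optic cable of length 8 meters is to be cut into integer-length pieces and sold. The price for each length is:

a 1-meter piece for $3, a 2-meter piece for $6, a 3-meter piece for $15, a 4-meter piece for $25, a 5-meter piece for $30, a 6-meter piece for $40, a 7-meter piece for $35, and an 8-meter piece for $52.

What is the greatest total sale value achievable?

Let best[k] be the best obtainable value from length k. For each k, try every first piece i and keep the best of price[i] + best[k−i].
best[1] = 3
best[2] = max(3+3, 6+0) = 6
best[3] = max(3+6, 6+3, 15+0) = 15
best[4] = max(3+15, 6+6, 15+3, 25+0) = 25
best[5] = max(3+25, 6+15, 15+6, 25+3, 30+0) = 30
best[6] = max(3+30, 6+25, 15+15, 25+6, 30+3, 40+0) = 40
best[7] = max(3+40, 6+30, 15+25, …, 40+3, 35+0) = 43
best[8] = max(3+43, 6+40, 15+30, …, 35+3, 52+0) = 52
Best is to sell the whole 8-meter piece uncut for $52.

52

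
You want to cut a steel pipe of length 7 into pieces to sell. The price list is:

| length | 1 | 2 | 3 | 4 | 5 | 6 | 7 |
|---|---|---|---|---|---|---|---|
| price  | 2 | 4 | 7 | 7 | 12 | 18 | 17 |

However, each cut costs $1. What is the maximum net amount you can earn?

19

Build v[k] bottom-up: v[k] = max over allowed piece i of (p[i] + v[k−i]) − 1 per cut.
v[1] = 2
v[2] = 4
v[3] = 7
v[4] = 8  (first piece 1, then v[3]=7)
v[5] = 12
v[6] = 18
v[7] = 19  (first piece 1, then v[6]=18)
One optimal plan: pieces 6 + 1 (1 cut) → $20 − $1 = $19.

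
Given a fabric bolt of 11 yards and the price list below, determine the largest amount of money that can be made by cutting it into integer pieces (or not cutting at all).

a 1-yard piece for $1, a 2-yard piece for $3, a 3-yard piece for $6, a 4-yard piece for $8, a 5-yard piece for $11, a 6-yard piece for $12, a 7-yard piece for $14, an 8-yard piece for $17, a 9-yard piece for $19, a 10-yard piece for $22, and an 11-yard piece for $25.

25

Consider every possible first cut. R[k] is the best of p[i]+R[k−i] over all sellable i≤k.
R[1] = 1
R[2] = 3
R[3] = 6
R[4] = 8
R[5] = 11
R[6] = 12  (first piece 1, then R[5]=11)
R[7] = 14  (first piece 2, then R[5]=11)
R[8] = 17  (first piece 3, then R[5]=11)
R[9] = 19  (first piece 4, then R[5]=11)
R[10] = 22  (first piece 5, then R[5]=11)
R[11] = 25
Best is to sell the whole 11-yard piece uncut for $25.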